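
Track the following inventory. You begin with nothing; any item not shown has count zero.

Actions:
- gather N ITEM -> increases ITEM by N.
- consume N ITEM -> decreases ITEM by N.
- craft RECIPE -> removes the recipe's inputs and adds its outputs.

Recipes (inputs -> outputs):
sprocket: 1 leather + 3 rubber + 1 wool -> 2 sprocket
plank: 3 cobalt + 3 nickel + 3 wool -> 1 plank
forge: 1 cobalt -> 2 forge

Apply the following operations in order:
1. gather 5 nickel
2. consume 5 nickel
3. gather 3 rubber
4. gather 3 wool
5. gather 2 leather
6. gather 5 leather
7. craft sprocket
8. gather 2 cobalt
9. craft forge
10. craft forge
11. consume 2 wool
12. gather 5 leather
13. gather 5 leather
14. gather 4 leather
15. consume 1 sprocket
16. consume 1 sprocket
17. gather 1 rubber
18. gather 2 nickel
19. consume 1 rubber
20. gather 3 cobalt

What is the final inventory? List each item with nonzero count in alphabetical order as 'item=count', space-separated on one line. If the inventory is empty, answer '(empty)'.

Answer: cobalt=3 forge=4 leather=20 nickel=2

Derivation:
After 1 (gather 5 nickel): nickel=5
After 2 (consume 5 nickel): (empty)
After 3 (gather 3 rubber): rubber=3
After 4 (gather 3 wool): rubber=3 wool=3
After 5 (gather 2 leather): leather=2 rubber=3 wool=3
After 6 (gather 5 leather): leather=7 rubber=3 wool=3
After 7 (craft sprocket): leather=6 sprocket=2 wool=2
After 8 (gather 2 cobalt): cobalt=2 leather=6 sprocket=2 wool=2
After 9 (craft forge): cobalt=1 forge=2 leather=6 sprocket=2 wool=2
After 10 (craft forge): forge=4 leather=6 sprocket=2 wool=2
After 11 (consume 2 wool): forge=4 leather=6 sprocket=2
After 12 (gather 5 leather): forge=4 leather=11 sprocket=2
After 13 (gather 5 leather): forge=4 leather=16 sprocket=2
After 14 (gather 4 leather): forge=4 leather=20 sprocket=2
After 15 (consume 1 sprocket): forge=4 leather=20 sprocket=1
After 16 (consume 1 sprocket): forge=4 leather=20
After 17 (gather 1 rubber): forge=4 leather=20 rubber=1
After 18 (gather 2 nickel): forge=4 leather=20 nickel=2 rubber=1
After 19 (consume 1 rubber): forge=4 leather=20 nickel=2
After 20 (gather 3 cobalt): cobalt=3 forge=4 leather=20 nickel=2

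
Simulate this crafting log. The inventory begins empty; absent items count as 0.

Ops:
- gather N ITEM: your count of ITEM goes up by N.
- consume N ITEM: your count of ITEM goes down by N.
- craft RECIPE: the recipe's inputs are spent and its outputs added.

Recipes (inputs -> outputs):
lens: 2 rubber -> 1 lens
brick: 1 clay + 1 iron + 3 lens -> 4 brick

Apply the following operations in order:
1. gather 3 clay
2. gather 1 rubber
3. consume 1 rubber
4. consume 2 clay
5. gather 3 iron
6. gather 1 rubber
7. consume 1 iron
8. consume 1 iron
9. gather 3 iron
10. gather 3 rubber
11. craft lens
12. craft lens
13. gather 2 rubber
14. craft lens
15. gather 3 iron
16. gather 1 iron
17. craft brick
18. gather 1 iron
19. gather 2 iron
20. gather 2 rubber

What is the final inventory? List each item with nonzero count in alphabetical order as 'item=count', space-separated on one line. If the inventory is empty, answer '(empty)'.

Answer: brick=4 iron=10 rubber=2

Derivation:
After 1 (gather 3 clay): clay=3
After 2 (gather 1 rubber): clay=3 rubber=1
After 3 (consume 1 rubber): clay=3
After 4 (consume 2 clay): clay=1
After 5 (gather 3 iron): clay=1 iron=3
After 6 (gather 1 rubber): clay=1 iron=3 rubber=1
After 7 (consume 1 iron): clay=1 iron=2 rubber=1
After 8 (consume 1 iron): clay=1 iron=1 rubber=1
After 9 (gather 3 iron): clay=1 iron=4 rubber=1
After 10 (gather 3 rubber): clay=1 iron=4 rubber=4
After 11 (craft lens): clay=1 iron=4 lens=1 rubber=2
After 12 (craft lens): clay=1 iron=4 lens=2
After 13 (gather 2 rubber): clay=1 iron=4 lens=2 rubber=2
After 14 (craft lens): clay=1 iron=4 lens=3
After 15 (gather 3 iron): clay=1 iron=7 lens=3
After 16 (gather 1 iron): clay=1 iron=8 lens=3
After 17 (craft brick): brick=4 iron=7
After 18 (gather 1 iron): brick=4 iron=8
After 19 (gather 2 iron): brick=4 iron=10
After 20 (gather 2 rubber): brick=4 iron=10 rubber=2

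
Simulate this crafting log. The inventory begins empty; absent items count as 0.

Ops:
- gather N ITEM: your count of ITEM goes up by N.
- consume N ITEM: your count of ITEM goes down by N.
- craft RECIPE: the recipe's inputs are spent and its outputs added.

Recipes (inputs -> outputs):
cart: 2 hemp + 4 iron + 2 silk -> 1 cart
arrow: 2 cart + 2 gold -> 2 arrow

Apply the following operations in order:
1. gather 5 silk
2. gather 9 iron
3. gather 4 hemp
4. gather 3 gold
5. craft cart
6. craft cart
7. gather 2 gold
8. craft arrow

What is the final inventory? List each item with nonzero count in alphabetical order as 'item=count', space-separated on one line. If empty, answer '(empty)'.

After 1 (gather 5 silk): silk=5
After 2 (gather 9 iron): iron=9 silk=5
After 3 (gather 4 hemp): hemp=4 iron=9 silk=5
After 4 (gather 3 gold): gold=3 hemp=4 iron=9 silk=5
After 5 (craft cart): cart=1 gold=3 hemp=2 iron=5 silk=3
After 6 (craft cart): cart=2 gold=3 iron=1 silk=1
After 7 (gather 2 gold): cart=2 gold=5 iron=1 silk=1
After 8 (craft arrow): arrow=2 gold=3 iron=1 silk=1

Answer: arrow=2 gold=3 iron=1 silk=1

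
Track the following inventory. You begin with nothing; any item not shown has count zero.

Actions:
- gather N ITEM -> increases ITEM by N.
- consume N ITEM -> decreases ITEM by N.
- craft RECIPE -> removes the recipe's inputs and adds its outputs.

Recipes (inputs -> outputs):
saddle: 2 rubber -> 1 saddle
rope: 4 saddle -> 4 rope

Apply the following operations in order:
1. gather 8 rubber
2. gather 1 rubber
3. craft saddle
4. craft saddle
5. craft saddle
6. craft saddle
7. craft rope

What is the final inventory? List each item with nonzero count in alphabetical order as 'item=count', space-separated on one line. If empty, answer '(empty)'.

After 1 (gather 8 rubber): rubber=8
After 2 (gather 1 rubber): rubber=9
After 3 (craft saddle): rubber=7 saddle=1
After 4 (craft saddle): rubber=5 saddle=2
After 5 (craft saddle): rubber=3 saddle=3
After 6 (craft saddle): rubber=1 saddle=4
After 7 (craft rope): rope=4 rubber=1

Answer: rope=4 rubber=1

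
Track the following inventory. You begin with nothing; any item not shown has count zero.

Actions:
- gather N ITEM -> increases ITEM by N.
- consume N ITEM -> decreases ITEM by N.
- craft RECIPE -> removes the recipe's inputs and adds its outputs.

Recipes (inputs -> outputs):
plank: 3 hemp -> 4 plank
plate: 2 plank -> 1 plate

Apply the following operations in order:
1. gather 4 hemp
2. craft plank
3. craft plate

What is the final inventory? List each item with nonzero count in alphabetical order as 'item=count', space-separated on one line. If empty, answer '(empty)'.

Answer: hemp=1 plank=2 plate=1

Derivation:
After 1 (gather 4 hemp): hemp=4
After 2 (craft plank): hemp=1 plank=4
After 3 (craft plate): hemp=1 plank=2 plate=1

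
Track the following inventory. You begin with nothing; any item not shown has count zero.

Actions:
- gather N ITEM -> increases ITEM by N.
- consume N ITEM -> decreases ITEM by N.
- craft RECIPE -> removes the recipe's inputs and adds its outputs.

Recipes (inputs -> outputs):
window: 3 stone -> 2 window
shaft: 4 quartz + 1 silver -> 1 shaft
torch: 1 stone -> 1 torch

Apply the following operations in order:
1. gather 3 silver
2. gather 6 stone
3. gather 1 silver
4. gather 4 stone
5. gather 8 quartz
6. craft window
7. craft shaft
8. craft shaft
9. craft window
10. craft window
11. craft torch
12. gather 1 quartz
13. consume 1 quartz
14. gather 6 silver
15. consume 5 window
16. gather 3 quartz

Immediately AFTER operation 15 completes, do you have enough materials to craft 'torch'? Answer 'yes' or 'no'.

After 1 (gather 3 silver): silver=3
After 2 (gather 6 stone): silver=3 stone=6
After 3 (gather 1 silver): silver=4 stone=6
After 4 (gather 4 stone): silver=4 stone=10
After 5 (gather 8 quartz): quartz=8 silver=4 stone=10
After 6 (craft window): quartz=8 silver=4 stone=7 window=2
After 7 (craft shaft): quartz=4 shaft=1 silver=3 stone=7 window=2
After 8 (craft shaft): shaft=2 silver=2 stone=7 window=2
After 9 (craft window): shaft=2 silver=2 stone=4 window=4
After 10 (craft window): shaft=2 silver=2 stone=1 window=6
After 11 (craft torch): shaft=2 silver=2 torch=1 window=6
After 12 (gather 1 quartz): quartz=1 shaft=2 silver=2 torch=1 window=6
After 13 (consume 1 quartz): shaft=2 silver=2 torch=1 window=6
After 14 (gather 6 silver): shaft=2 silver=8 torch=1 window=6
After 15 (consume 5 window): shaft=2 silver=8 torch=1 window=1

Answer: no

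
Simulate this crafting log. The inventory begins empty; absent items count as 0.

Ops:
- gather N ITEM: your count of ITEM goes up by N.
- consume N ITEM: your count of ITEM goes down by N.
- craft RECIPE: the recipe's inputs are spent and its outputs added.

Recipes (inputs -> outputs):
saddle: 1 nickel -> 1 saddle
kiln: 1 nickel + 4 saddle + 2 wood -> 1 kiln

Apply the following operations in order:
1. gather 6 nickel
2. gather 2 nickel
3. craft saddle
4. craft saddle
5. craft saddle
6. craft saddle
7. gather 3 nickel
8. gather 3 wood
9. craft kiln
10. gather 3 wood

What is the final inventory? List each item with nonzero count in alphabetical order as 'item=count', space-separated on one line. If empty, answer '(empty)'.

After 1 (gather 6 nickel): nickel=6
After 2 (gather 2 nickel): nickel=8
After 3 (craft saddle): nickel=7 saddle=1
After 4 (craft saddle): nickel=6 saddle=2
After 5 (craft saddle): nickel=5 saddle=3
After 6 (craft saddle): nickel=4 saddle=4
After 7 (gather 3 nickel): nickel=7 saddle=4
After 8 (gather 3 wood): nickel=7 saddle=4 wood=3
After 9 (craft kiln): kiln=1 nickel=6 wood=1
After 10 (gather 3 wood): kiln=1 nickel=6 wood=4

Answer: kiln=1 nickel=6 wood=4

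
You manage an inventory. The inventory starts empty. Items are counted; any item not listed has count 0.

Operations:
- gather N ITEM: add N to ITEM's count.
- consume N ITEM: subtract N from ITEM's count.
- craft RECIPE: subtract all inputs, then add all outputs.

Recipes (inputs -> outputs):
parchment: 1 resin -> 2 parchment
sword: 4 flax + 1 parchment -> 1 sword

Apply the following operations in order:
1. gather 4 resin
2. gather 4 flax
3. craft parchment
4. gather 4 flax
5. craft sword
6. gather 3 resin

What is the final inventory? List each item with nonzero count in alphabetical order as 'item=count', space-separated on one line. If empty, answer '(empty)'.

Answer: flax=4 parchment=1 resin=6 sword=1

Derivation:
After 1 (gather 4 resin): resin=4
After 2 (gather 4 flax): flax=4 resin=4
After 3 (craft parchment): flax=4 parchment=2 resin=3
After 4 (gather 4 flax): flax=8 parchment=2 resin=3
After 5 (craft sword): flax=4 parchment=1 resin=3 sword=1
After 6 (gather 3 resin): flax=4 parchment=1 resin=6 sword=1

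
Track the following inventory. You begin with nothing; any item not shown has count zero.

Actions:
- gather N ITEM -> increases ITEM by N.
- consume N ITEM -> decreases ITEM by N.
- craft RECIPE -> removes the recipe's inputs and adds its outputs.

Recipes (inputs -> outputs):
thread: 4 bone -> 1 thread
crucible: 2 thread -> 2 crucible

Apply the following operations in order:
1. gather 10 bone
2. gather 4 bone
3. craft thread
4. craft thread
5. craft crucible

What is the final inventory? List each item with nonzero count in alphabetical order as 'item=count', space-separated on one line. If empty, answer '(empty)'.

Answer: bone=6 crucible=2

Derivation:
After 1 (gather 10 bone): bone=10
After 2 (gather 4 bone): bone=14
After 3 (craft thread): bone=10 thread=1
After 4 (craft thread): bone=6 thread=2
After 5 (craft crucible): bone=6 crucible=2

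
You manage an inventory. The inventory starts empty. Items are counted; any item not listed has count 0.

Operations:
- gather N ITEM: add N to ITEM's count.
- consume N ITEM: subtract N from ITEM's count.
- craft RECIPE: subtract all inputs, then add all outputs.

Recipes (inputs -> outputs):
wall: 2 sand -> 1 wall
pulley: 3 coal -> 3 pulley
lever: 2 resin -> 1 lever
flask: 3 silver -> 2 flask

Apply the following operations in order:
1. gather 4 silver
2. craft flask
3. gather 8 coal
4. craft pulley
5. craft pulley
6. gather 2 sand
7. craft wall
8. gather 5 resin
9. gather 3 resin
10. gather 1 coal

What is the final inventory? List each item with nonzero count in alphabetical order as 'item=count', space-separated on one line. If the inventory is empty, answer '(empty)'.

Answer: coal=3 flask=2 pulley=6 resin=8 silver=1 wall=1

Derivation:
After 1 (gather 4 silver): silver=4
After 2 (craft flask): flask=2 silver=1
After 3 (gather 8 coal): coal=8 flask=2 silver=1
After 4 (craft pulley): coal=5 flask=2 pulley=3 silver=1
After 5 (craft pulley): coal=2 flask=2 pulley=6 silver=1
After 6 (gather 2 sand): coal=2 flask=2 pulley=6 sand=2 silver=1
After 7 (craft wall): coal=2 flask=2 pulley=6 silver=1 wall=1
After 8 (gather 5 resin): coal=2 flask=2 pulley=6 resin=5 silver=1 wall=1
After 9 (gather 3 resin): coal=2 flask=2 pulley=6 resin=8 silver=1 wall=1
After 10 (gather 1 coal): coal=3 flask=2 pulley=6 resin=8 silver=1 wall=1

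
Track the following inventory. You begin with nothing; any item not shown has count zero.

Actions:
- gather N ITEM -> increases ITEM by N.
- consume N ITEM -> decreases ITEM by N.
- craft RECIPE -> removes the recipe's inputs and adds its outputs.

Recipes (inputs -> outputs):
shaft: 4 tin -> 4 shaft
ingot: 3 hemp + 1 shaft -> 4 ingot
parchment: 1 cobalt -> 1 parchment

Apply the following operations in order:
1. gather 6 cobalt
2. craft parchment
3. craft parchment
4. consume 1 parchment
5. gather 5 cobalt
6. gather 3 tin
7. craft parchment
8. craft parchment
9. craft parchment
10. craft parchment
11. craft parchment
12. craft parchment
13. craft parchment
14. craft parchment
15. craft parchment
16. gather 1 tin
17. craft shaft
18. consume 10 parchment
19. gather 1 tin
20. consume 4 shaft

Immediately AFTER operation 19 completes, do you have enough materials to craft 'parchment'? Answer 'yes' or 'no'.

Answer: no

Derivation:
After 1 (gather 6 cobalt): cobalt=6
After 2 (craft parchment): cobalt=5 parchment=1
After 3 (craft parchment): cobalt=4 parchment=2
After 4 (consume 1 parchment): cobalt=4 parchment=1
After 5 (gather 5 cobalt): cobalt=9 parchment=1
After 6 (gather 3 tin): cobalt=9 parchment=1 tin=3
After 7 (craft parchment): cobalt=8 parchment=2 tin=3
After 8 (craft parchment): cobalt=7 parchment=3 tin=3
After 9 (craft parchment): cobalt=6 parchment=4 tin=3
After 10 (craft parchment): cobalt=5 parchment=5 tin=3
After 11 (craft parchment): cobalt=4 parchment=6 tin=3
After 12 (craft parchment): cobalt=3 parchment=7 tin=3
After 13 (craft parchment): cobalt=2 parchment=8 tin=3
After 14 (craft parchment): cobalt=1 parchment=9 tin=3
After 15 (craft parchment): parchment=10 tin=3
After 16 (gather 1 tin): parchment=10 tin=4
After 17 (craft shaft): parchment=10 shaft=4
After 18 (consume 10 parchment): shaft=4
After 19 (gather 1 tin): shaft=4 tin=1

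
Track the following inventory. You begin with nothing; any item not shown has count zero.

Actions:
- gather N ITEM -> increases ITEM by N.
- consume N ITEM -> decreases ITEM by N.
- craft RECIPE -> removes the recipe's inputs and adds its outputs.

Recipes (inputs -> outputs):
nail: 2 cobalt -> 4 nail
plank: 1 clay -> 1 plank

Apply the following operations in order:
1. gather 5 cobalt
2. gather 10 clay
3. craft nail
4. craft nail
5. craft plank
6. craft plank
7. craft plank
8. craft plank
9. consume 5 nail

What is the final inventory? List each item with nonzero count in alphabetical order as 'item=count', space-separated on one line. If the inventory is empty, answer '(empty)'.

Answer: clay=6 cobalt=1 nail=3 plank=4

Derivation:
After 1 (gather 5 cobalt): cobalt=5
After 2 (gather 10 clay): clay=10 cobalt=5
After 3 (craft nail): clay=10 cobalt=3 nail=4
After 4 (craft nail): clay=10 cobalt=1 nail=8
After 5 (craft plank): clay=9 cobalt=1 nail=8 plank=1
After 6 (craft plank): clay=8 cobalt=1 nail=8 plank=2
After 7 (craft plank): clay=7 cobalt=1 nail=8 plank=3
After 8 (craft plank): clay=6 cobalt=1 nail=8 plank=4
After 9 (consume 5 nail): clay=6 cobalt=1 nail=3 plank=4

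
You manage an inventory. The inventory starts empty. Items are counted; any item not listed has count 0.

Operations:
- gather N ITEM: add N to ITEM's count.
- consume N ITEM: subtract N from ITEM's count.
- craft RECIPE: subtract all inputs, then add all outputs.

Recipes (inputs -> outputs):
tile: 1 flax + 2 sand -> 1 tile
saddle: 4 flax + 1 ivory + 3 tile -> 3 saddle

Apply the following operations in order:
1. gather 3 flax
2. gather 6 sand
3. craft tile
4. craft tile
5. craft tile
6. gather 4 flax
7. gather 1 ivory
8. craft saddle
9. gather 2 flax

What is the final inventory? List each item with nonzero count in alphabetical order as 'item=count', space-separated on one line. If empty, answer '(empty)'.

After 1 (gather 3 flax): flax=3
After 2 (gather 6 sand): flax=3 sand=6
After 3 (craft tile): flax=2 sand=4 tile=1
After 4 (craft tile): flax=1 sand=2 tile=2
After 5 (craft tile): tile=3
After 6 (gather 4 flax): flax=4 tile=3
After 7 (gather 1 ivory): flax=4 ivory=1 tile=3
After 8 (craft saddle): saddle=3
After 9 (gather 2 flax): flax=2 saddle=3

Answer: flax=2 saddle=3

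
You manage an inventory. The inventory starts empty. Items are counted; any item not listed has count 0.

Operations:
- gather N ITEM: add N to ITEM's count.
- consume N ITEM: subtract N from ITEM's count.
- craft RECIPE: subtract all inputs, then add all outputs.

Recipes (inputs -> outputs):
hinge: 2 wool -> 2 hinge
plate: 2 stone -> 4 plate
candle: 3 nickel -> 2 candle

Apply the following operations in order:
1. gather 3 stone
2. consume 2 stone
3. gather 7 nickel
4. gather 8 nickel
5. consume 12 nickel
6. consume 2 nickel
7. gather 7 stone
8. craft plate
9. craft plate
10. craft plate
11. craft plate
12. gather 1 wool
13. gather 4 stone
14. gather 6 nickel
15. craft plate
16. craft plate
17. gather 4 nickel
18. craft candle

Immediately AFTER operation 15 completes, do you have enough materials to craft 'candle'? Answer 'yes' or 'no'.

After 1 (gather 3 stone): stone=3
After 2 (consume 2 stone): stone=1
After 3 (gather 7 nickel): nickel=7 stone=1
After 4 (gather 8 nickel): nickel=15 stone=1
After 5 (consume 12 nickel): nickel=3 stone=1
After 6 (consume 2 nickel): nickel=1 stone=1
After 7 (gather 7 stone): nickel=1 stone=8
After 8 (craft plate): nickel=1 plate=4 stone=6
After 9 (craft plate): nickel=1 plate=8 stone=4
After 10 (craft plate): nickel=1 plate=12 stone=2
After 11 (craft plate): nickel=1 plate=16
After 12 (gather 1 wool): nickel=1 plate=16 wool=1
After 13 (gather 4 stone): nickel=1 plate=16 stone=4 wool=1
After 14 (gather 6 nickel): nickel=7 plate=16 stone=4 wool=1
After 15 (craft plate): nickel=7 plate=20 stone=2 wool=1

Answer: yes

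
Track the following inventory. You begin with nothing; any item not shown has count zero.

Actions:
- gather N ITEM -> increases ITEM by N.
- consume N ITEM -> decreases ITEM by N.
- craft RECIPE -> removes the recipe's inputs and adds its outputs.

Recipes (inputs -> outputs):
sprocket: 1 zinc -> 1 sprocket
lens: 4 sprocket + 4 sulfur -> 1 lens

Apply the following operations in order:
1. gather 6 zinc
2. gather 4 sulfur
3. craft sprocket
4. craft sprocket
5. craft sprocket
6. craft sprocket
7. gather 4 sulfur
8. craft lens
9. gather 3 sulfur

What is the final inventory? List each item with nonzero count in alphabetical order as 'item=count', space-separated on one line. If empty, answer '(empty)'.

Answer: lens=1 sulfur=7 zinc=2

Derivation:
After 1 (gather 6 zinc): zinc=6
After 2 (gather 4 sulfur): sulfur=4 zinc=6
After 3 (craft sprocket): sprocket=1 sulfur=4 zinc=5
After 4 (craft sprocket): sprocket=2 sulfur=4 zinc=4
After 5 (craft sprocket): sprocket=3 sulfur=4 zinc=3
After 6 (craft sprocket): sprocket=4 sulfur=4 zinc=2
After 7 (gather 4 sulfur): sprocket=4 sulfur=8 zinc=2
After 8 (craft lens): lens=1 sulfur=4 zinc=2
After 9 (gather 3 sulfur): lens=1 sulfur=7 zinc=2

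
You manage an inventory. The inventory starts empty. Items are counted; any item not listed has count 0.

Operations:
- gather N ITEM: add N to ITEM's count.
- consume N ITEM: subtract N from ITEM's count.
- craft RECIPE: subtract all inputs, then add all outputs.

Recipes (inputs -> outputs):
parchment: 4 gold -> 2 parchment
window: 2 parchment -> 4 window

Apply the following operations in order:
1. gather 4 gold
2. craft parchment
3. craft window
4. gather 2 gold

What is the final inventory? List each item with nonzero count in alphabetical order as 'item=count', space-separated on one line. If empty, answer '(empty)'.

After 1 (gather 4 gold): gold=4
After 2 (craft parchment): parchment=2
After 3 (craft window): window=4
After 4 (gather 2 gold): gold=2 window=4

Answer: gold=2 window=4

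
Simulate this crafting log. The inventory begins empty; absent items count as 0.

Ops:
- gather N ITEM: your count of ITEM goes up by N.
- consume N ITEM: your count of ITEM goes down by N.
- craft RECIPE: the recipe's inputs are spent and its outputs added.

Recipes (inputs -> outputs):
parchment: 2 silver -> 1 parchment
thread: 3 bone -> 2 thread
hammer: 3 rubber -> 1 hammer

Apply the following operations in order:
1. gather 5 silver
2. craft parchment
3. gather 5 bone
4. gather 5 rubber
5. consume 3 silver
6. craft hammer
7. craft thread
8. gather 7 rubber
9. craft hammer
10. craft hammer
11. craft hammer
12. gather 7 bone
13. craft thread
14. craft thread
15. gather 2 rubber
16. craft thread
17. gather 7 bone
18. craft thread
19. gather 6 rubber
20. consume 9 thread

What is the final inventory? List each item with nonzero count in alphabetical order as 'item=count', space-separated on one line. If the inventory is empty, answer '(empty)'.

Answer: bone=4 hammer=4 parchment=1 rubber=8 thread=1

Derivation:
After 1 (gather 5 silver): silver=5
After 2 (craft parchment): parchment=1 silver=3
After 3 (gather 5 bone): bone=5 parchment=1 silver=3
After 4 (gather 5 rubber): bone=5 parchment=1 rubber=5 silver=3
After 5 (consume 3 silver): bone=5 parchment=1 rubber=5
After 6 (craft hammer): bone=5 hammer=1 parchment=1 rubber=2
After 7 (craft thread): bone=2 hammer=1 parchment=1 rubber=2 thread=2
After 8 (gather 7 rubber): bone=2 hammer=1 parchment=1 rubber=9 thread=2
After 9 (craft hammer): bone=2 hammer=2 parchment=1 rubber=6 thread=2
After 10 (craft hammer): bone=2 hammer=3 parchment=1 rubber=3 thread=2
After 11 (craft hammer): bone=2 hammer=4 parchment=1 thread=2
After 12 (gather 7 bone): bone=9 hammer=4 parchment=1 thread=2
After 13 (craft thread): bone=6 hammer=4 parchment=1 thread=4
After 14 (craft thread): bone=3 hammer=4 parchment=1 thread=6
After 15 (gather 2 rubber): bone=3 hammer=4 parchment=1 rubber=2 thread=6
After 16 (craft thread): hammer=4 parchment=1 rubber=2 thread=8
After 17 (gather 7 bone): bone=7 hammer=4 parchment=1 rubber=2 thread=8
After 18 (craft thread): bone=4 hammer=4 parchment=1 rubber=2 thread=10
After 19 (gather 6 rubber): bone=4 hammer=4 parchment=1 rubber=8 thread=10
After 20 (consume 9 thread): bone=4 hammer=4 parchment=1 rubber=8 thread=1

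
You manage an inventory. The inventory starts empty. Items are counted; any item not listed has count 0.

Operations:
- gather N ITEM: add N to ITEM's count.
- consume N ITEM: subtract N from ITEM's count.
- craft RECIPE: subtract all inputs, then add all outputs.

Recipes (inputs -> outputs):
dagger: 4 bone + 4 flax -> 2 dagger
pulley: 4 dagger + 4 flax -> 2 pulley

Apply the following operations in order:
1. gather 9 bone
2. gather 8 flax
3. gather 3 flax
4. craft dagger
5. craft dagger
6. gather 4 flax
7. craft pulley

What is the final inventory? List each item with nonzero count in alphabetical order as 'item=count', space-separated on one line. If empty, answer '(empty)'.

Answer: bone=1 flax=3 pulley=2

Derivation:
After 1 (gather 9 bone): bone=9
After 2 (gather 8 flax): bone=9 flax=8
After 3 (gather 3 flax): bone=9 flax=11
After 4 (craft dagger): bone=5 dagger=2 flax=7
After 5 (craft dagger): bone=1 dagger=4 flax=3
After 6 (gather 4 flax): bone=1 dagger=4 flax=7
After 7 (craft pulley): bone=1 flax=3 pulley=2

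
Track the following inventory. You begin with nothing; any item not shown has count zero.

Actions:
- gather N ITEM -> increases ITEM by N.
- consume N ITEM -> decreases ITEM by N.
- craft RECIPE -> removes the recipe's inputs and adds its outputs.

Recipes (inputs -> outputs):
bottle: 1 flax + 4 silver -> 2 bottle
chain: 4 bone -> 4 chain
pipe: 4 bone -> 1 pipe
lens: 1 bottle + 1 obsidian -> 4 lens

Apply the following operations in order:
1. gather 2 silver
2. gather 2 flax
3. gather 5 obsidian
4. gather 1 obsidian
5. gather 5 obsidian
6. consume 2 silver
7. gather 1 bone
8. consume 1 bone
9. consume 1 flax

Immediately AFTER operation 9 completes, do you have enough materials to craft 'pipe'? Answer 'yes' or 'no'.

After 1 (gather 2 silver): silver=2
After 2 (gather 2 flax): flax=2 silver=2
After 3 (gather 5 obsidian): flax=2 obsidian=5 silver=2
After 4 (gather 1 obsidian): flax=2 obsidian=6 silver=2
After 5 (gather 5 obsidian): flax=2 obsidian=11 silver=2
After 6 (consume 2 silver): flax=2 obsidian=11
After 7 (gather 1 bone): bone=1 flax=2 obsidian=11
After 8 (consume 1 bone): flax=2 obsidian=11
After 9 (consume 1 flax): flax=1 obsidian=11

Answer: no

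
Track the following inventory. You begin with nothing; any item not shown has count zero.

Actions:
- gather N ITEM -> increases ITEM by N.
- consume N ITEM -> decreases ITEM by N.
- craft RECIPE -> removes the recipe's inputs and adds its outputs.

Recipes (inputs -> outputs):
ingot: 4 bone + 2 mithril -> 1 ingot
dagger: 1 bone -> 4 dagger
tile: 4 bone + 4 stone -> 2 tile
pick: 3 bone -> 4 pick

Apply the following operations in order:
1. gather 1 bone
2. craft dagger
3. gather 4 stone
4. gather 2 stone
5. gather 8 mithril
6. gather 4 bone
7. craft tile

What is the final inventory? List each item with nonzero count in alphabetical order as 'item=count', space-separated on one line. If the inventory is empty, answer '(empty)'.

Answer: dagger=4 mithril=8 stone=2 tile=2

Derivation:
After 1 (gather 1 bone): bone=1
After 2 (craft dagger): dagger=4
After 3 (gather 4 stone): dagger=4 stone=4
After 4 (gather 2 stone): dagger=4 stone=6
After 5 (gather 8 mithril): dagger=4 mithril=8 stone=6
After 6 (gather 4 bone): bone=4 dagger=4 mithril=8 stone=6
After 7 (craft tile): dagger=4 mithril=8 stone=2 tile=2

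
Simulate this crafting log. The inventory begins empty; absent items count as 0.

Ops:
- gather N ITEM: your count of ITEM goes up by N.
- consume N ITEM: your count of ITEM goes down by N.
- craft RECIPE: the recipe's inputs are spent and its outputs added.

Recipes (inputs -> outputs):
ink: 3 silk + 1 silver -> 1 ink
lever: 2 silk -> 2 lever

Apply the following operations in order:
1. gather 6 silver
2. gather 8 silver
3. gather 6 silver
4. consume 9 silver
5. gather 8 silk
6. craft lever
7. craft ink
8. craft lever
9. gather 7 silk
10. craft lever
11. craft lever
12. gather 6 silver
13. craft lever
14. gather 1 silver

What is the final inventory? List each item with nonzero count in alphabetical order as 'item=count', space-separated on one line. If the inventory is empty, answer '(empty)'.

After 1 (gather 6 silver): silver=6
After 2 (gather 8 silver): silver=14
After 3 (gather 6 silver): silver=20
After 4 (consume 9 silver): silver=11
After 5 (gather 8 silk): silk=8 silver=11
After 6 (craft lever): lever=2 silk=6 silver=11
After 7 (craft ink): ink=1 lever=2 silk=3 silver=10
After 8 (craft lever): ink=1 lever=4 silk=1 silver=10
After 9 (gather 7 silk): ink=1 lever=4 silk=8 silver=10
After 10 (craft lever): ink=1 lever=6 silk=6 silver=10
After 11 (craft lever): ink=1 lever=8 silk=4 silver=10
After 12 (gather 6 silver): ink=1 lever=8 silk=4 silver=16
After 13 (craft lever): ink=1 lever=10 silk=2 silver=16
After 14 (gather 1 silver): ink=1 lever=10 silk=2 silver=17

Answer: ink=1 lever=10 silk=2 silver=17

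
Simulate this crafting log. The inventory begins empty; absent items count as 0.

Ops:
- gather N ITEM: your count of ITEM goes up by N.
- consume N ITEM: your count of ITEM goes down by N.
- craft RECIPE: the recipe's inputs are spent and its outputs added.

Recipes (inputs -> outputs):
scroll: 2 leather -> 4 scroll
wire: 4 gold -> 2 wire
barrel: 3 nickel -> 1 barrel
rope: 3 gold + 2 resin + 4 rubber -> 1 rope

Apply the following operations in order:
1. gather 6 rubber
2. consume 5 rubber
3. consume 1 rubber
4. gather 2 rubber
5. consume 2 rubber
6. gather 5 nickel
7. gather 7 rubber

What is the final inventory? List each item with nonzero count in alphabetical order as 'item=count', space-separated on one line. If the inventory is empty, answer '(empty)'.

Answer: nickel=5 rubber=7

Derivation:
After 1 (gather 6 rubber): rubber=6
After 2 (consume 5 rubber): rubber=1
After 3 (consume 1 rubber): (empty)
After 4 (gather 2 rubber): rubber=2
After 5 (consume 2 rubber): (empty)
After 6 (gather 5 nickel): nickel=5
After 7 (gather 7 rubber): nickel=5 rubber=7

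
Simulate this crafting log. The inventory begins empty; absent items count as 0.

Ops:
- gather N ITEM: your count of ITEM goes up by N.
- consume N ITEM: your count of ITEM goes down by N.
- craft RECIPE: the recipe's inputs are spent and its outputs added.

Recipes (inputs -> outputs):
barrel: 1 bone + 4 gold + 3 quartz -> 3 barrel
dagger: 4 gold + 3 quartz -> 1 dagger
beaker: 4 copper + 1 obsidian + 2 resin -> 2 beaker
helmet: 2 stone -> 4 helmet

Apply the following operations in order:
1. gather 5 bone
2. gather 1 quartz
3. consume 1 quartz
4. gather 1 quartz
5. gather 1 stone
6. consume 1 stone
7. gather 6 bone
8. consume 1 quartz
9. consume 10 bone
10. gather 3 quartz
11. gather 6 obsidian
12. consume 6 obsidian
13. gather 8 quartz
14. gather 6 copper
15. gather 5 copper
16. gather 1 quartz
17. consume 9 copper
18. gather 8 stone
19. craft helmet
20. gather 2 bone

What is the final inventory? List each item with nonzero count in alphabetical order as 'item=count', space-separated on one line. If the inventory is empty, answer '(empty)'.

After 1 (gather 5 bone): bone=5
After 2 (gather 1 quartz): bone=5 quartz=1
After 3 (consume 1 quartz): bone=5
After 4 (gather 1 quartz): bone=5 quartz=1
After 5 (gather 1 stone): bone=5 quartz=1 stone=1
After 6 (consume 1 stone): bone=5 quartz=1
After 7 (gather 6 bone): bone=11 quartz=1
After 8 (consume 1 quartz): bone=11
After 9 (consume 10 bone): bone=1
After 10 (gather 3 quartz): bone=1 quartz=3
After 11 (gather 6 obsidian): bone=1 obsidian=6 quartz=3
After 12 (consume 6 obsidian): bone=1 quartz=3
After 13 (gather 8 quartz): bone=1 quartz=11
After 14 (gather 6 copper): bone=1 copper=6 quartz=11
After 15 (gather 5 copper): bone=1 copper=11 quartz=11
After 16 (gather 1 quartz): bone=1 copper=11 quartz=12
After 17 (consume 9 copper): bone=1 copper=2 quartz=12
After 18 (gather 8 stone): bone=1 copper=2 quartz=12 stone=8
After 19 (craft helmet): bone=1 copper=2 helmet=4 quartz=12 stone=6
After 20 (gather 2 bone): bone=3 copper=2 helmet=4 quartz=12 stone=6

Answer: bone=3 copper=2 helmet=4 quartz=12 stone=6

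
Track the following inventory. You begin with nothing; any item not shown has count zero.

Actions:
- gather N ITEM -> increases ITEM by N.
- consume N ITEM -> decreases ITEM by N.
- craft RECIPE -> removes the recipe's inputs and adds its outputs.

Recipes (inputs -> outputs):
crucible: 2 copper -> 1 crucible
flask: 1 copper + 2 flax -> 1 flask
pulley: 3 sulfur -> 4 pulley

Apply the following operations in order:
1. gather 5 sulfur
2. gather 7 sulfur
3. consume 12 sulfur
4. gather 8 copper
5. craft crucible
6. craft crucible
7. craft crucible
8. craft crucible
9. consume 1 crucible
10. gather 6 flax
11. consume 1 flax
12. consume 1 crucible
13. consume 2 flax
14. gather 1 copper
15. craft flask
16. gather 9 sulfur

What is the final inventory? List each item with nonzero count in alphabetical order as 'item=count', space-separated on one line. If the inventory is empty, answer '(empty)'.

Answer: crucible=2 flask=1 flax=1 sulfur=9

Derivation:
After 1 (gather 5 sulfur): sulfur=5
After 2 (gather 7 sulfur): sulfur=12
After 3 (consume 12 sulfur): (empty)
After 4 (gather 8 copper): copper=8
After 5 (craft crucible): copper=6 crucible=1
After 6 (craft crucible): copper=4 crucible=2
After 7 (craft crucible): copper=2 crucible=3
After 8 (craft crucible): crucible=4
After 9 (consume 1 crucible): crucible=3
After 10 (gather 6 flax): crucible=3 flax=6
After 11 (consume 1 flax): crucible=3 flax=5
After 12 (consume 1 crucible): crucible=2 flax=5
After 13 (consume 2 flax): crucible=2 flax=3
After 14 (gather 1 copper): copper=1 crucible=2 flax=3
After 15 (craft flask): crucible=2 flask=1 flax=1
After 16 (gather 9 sulfur): crucible=2 flask=1 flax=1 sulfur=9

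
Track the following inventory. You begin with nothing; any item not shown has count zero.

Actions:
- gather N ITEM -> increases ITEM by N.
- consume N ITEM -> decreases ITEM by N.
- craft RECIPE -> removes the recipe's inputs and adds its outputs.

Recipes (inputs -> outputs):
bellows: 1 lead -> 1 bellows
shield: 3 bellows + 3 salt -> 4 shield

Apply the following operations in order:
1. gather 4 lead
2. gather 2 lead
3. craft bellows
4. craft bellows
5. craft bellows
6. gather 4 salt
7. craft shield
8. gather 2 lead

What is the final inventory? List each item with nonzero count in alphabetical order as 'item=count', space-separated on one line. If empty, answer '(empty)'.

After 1 (gather 4 lead): lead=4
After 2 (gather 2 lead): lead=6
After 3 (craft bellows): bellows=1 lead=5
After 4 (craft bellows): bellows=2 lead=4
After 5 (craft bellows): bellows=3 lead=3
After 6 (gather 4 salt): bellows=3 lead=3 salt=4
After 7 (craft shield): lead=3 salt=1 shield=4
After 8 (gather 2 lead): lead=5 salt=1 shield=4

Answer: lead=5 salt=1 shield=4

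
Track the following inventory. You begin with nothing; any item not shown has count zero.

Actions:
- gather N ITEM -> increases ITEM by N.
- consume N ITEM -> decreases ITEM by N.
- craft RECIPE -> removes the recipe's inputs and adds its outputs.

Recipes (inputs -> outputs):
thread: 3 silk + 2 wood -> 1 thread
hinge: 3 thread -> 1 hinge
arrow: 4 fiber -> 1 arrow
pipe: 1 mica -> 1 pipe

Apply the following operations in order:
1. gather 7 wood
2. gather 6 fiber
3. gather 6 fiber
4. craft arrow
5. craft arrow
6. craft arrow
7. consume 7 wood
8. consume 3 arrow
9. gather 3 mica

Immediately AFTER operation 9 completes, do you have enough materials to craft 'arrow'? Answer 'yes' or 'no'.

Answer: no

Derivation:
After 1 (gather 7 wood): wood=7
After 2 (gather 6 fiber): fiber=6 wood=7
After 3 (gather 6 fiber): fiber=12 wood=7
After 4 (craft arrow): arrow=1 fiber=8 wood=7
After 5 (craft arrow): arrow=2 fiber=4 wood=7
After 6 (craft arrow): arrow=3 wood=7
After 7 (consume 7 wood): arrow=3
After 8 (consume 3 arrow): (empty)
After 9 (gather 3 mica): mica=3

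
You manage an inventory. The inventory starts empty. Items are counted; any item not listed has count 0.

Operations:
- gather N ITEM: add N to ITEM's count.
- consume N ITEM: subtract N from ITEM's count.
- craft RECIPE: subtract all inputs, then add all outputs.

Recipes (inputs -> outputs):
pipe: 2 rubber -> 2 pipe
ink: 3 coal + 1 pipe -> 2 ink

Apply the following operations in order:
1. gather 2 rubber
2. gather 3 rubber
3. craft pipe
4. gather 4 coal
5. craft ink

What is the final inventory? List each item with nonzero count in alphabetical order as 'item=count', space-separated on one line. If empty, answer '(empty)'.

After 1 (gather 2 rubber): rubber=2
After 2 (gather 3 rubber): rubber=5
After 3 (craft pipe): pipe=2 rubber=3
After 4 (gather 4 coal): coal=4 pipe=2 rubber=3
After 5 (craft ink): coal=1 ink=2 pipe=1 rubber=3

Answer: coal=1 ink=2 pipe=1 rubber=3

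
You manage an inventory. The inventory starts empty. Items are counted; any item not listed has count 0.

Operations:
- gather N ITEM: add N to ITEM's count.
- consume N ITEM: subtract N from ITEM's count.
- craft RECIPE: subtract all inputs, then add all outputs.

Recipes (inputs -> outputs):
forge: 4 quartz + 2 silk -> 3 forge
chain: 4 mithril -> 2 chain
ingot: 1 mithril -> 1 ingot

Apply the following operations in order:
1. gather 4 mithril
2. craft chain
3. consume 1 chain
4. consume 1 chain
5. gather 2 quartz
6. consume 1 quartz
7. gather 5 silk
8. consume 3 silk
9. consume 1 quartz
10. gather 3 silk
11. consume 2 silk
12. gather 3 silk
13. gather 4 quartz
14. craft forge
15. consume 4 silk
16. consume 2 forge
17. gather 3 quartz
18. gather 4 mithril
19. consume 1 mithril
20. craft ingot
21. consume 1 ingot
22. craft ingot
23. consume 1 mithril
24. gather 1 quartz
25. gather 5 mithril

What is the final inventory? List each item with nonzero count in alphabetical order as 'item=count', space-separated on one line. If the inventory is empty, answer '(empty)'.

Answer: forge=1 ingot=1 mithril=5 quartz=4

Derivation:
After 1 (gather 4 mithril): mithril=4
After 2 (craft chain): chain=2
After 3 (consume 1 chain): chain=1
After 4 (consume 1 chain): (empty)
After 5 (gather 2 quartz): quartz=2
After 6 (consume 1 quartz): quartz=1
After 7 (gather 5 silk): quartz=1 silk=5
After 8 (consume 3 silk): quartz=1 silk=2
After 9 (consume 1 quartz): silk=2
After 10 (gather 3 silk): silk=5
After 11 (consume 2 silk): silk=3
After 12 (gather 3 silk): silk=6
After 13 (gather 4 quartz): quartz=4 silk=6
After 14 (craft forge): forge=3 silk=4
After 15 (consume 4 silk): forge=3
After 16 (consume 2 forge): forge=1
After 17 (gather 3 quartz): forge=1 quartz=3
After 18 (gather 4 mithril): forge=1 mithril=4 quartz=3
After 19 (consume 1 mithril): forge=1 mithril=3 quartz=3
After 20 (craft ingot): forge=1 ingot=1 mithril=2 quartz=3
After 21 (consume 1 ingot): forge=1 mithril=2 quartz=3
After 22 (craft ingot): forge=1 ingot=1 mithril=1 quartz=3
After 23 (consume 1 mithril): forge=1 ingot=1 quartz=3
After 24 (gather 1 quartz): forge=1 ingot=1 quartz=4
After 25 (gather 5 mithril): forge=1 ingot=1 mithril=5 quartz=4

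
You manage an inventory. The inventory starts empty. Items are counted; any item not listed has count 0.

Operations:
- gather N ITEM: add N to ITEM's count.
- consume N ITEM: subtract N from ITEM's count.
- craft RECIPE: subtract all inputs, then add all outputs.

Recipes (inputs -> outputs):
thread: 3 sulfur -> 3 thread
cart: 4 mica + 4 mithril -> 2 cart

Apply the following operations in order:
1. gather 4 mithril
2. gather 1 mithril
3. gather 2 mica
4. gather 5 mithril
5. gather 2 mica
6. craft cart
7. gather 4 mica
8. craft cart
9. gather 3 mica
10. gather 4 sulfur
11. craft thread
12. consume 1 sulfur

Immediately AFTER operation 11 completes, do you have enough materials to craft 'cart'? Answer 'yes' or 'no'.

After 1 (gather 4 mithril): mithril=4
After 2 (gather 1 mithril): mithril=5
After 3 (gather 2 mica): mica=2 mithril=5
After 4 (gather 5 mithril): mica=2 mithril=10
After 5 (gather 2 mica): mica=4 mithril=10
After 6 (craft cart): cart=2 mithril=6
After 7 (gather 4 mica): cart=2 mica=4 mithril=6
After 8 (craft cart): cart=4 mithril=2
After 9 (gather 3 mica): cart=4 mica=3 mithril=2
After 10 (gather 4 sulfur): cart=4 mica=3 mithril=2 sulfur=4
After 11 (craft thread): cart=4 mica=3 mithril=2 sulfur=1 thread=3

Answer: no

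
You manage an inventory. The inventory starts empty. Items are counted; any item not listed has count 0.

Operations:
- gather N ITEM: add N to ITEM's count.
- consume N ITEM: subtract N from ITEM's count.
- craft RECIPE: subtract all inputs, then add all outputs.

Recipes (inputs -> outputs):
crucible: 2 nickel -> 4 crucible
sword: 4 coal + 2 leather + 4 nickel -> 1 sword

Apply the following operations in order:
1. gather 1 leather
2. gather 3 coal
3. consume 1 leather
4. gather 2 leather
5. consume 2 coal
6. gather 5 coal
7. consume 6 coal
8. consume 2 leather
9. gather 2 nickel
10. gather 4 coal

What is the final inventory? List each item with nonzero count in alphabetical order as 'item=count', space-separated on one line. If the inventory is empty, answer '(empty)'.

After 1 (gather 1 leather): leather=1
After 2 (gather 3 coal): coal=3 leather=1
After 3 (consume 1 leather): coal=3
After 4 (gather 2 leather): coal=3 leather=2
After 5 (consume 2 coal): coal=1 leather=2
After 6 (gather 5 coal): coal=6 leather=2
After 7 (consume 6 coal): leather=2
After 8 (consume 2 leather): (empty)
After 9 (gather 2 nickel): nickel=2
After 10 (gather 4 coal): coal=4 nickel=2

Answer: coal=4 nickel=2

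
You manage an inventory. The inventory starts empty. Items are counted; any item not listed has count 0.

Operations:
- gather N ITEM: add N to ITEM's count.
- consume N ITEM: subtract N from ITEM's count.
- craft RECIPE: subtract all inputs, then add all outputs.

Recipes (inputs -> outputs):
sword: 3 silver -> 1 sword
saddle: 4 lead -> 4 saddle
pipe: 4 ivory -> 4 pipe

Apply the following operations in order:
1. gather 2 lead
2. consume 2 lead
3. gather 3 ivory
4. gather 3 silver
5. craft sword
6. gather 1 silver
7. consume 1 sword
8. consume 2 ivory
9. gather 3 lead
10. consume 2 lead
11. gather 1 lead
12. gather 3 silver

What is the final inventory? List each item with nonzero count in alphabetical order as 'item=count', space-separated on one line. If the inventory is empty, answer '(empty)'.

After 1 (gather 2 lead): lead=2
After 2 (consume 2 lead): (empty)
After 3 (gather 3 ivory): ivory=3
After 4 (gather 3 silver): ivory=3 silver=3
After 5 (craft sword): ivory=3 sword=1
After 6 (gather 1 silver): ivory=3 silver=1 sword=1
After 7 (consume 1 sword): ivory=3 silver=1
After 8 (consume 2 ivory): ivory=1 silver=1
After 9 (gather 3 lead): ivory=1 lead=3 silver=1
After 10 (consume 2 lead): ivory=1 lead=1 silver=1
After 11 (gather 1 lead): ivory=1 lead=2 silver=1
After 12 (gather 3 silver): ivory=1 lead=2 silver=4

Answer: ivory=1 lead=2 silver=4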